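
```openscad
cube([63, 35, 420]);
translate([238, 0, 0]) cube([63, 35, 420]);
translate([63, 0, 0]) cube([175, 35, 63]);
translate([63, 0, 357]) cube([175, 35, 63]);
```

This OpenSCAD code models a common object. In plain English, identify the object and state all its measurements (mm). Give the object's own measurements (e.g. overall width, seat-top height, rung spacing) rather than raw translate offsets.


A rectangular picture frame lying in the x–z plane (depth along y). The opening is 175 mm wide (x) by 294 mm tall (z), surrounded by a border 63 mm wide on all four sides. The frame is 35 mm deep and is made of two full-height vertical stiles with two horizontal rails fitted between them.


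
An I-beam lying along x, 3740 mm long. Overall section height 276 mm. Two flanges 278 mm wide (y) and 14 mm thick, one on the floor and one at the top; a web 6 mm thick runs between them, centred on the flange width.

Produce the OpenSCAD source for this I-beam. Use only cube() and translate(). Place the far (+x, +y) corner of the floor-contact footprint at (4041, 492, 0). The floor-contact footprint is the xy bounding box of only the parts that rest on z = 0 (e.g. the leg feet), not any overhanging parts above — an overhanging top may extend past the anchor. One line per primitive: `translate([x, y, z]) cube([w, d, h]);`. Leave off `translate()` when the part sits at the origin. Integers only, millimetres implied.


translate([301, 214, 0]) cube([3740, 278, 14]);
translate([301, 350, 14]) cube([3740, 6, 248]);
translate([301, 214, 262]) cube([3740, 278, 14]);


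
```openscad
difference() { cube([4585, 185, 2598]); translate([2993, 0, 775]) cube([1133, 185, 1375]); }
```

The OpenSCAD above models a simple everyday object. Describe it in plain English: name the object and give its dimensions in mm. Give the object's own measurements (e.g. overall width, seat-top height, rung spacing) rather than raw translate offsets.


A wall 4585 mm long (x), 185 mm thick (y), 2598 mm tall, with a rectangular window opening cut through it. The opening is 1133 mm wide and 1375 mm tall; its sill is at z = 775 mm and its near (−x) edge is 2993 mm from the wall's −x end. The opening passes through the full wall thickness.


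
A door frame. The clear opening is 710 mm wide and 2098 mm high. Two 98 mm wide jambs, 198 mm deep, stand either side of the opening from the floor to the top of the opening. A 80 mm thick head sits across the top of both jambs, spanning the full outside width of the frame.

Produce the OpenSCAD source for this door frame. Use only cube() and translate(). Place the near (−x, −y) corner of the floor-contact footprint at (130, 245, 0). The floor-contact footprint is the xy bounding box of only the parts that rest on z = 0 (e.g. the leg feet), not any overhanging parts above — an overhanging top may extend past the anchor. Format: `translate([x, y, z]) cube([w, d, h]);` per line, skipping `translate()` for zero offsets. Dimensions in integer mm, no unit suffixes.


translate([130, 245, 0]) cube([98, 198, 2098]);
translate([938, 245, 0]) cube([98, 198, 2098]);
translate([130, 245, 2098]) cube([906, 198, 80]);


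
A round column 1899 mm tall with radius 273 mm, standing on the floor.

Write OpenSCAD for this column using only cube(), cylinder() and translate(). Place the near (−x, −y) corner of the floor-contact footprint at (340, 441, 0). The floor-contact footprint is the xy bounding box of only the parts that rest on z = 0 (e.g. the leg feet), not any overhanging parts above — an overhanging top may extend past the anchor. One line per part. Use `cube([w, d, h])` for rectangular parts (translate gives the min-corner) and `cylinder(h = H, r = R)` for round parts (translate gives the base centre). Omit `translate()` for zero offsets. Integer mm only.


translate([613, 714, 0]) cylinder(h = 1899, r = 273);


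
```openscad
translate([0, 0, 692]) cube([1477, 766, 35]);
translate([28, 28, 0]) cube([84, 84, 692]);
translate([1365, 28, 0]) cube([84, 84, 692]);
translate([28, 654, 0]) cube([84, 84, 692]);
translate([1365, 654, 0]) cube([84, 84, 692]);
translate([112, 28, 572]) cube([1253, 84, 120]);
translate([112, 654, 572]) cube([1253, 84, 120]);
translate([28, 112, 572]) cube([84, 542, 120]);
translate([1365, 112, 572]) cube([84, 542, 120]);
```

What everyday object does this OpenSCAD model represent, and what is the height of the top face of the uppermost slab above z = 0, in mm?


A table. The table height is 727 mm.

A 1477×766×35 slab sits at z = 692 on four 84 mm square posts — a table. The top surface is at 692 + 35 = 727 mm.


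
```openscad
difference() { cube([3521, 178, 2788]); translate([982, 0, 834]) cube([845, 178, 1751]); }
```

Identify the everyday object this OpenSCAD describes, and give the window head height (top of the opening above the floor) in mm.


A wall with a window opening. The window head height is 2585 mm.

A wall with a rectangular opening subtracted — a window. Sill at z = 834, opening 1751 mm tall, so the head is at 834 + 1751 = 2585 mm.


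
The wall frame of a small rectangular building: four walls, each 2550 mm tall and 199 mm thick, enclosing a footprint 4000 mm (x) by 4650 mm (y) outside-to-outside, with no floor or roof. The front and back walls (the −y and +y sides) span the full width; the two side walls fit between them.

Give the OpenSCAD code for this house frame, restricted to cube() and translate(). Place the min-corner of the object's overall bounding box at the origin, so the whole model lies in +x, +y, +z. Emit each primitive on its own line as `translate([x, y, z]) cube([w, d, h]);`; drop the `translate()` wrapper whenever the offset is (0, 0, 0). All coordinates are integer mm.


cube([4000, 199, 2550]);
translate([0, 4451, 0]) cube([4000, 199, 2550]);
translate([0, 199, 0]) cube([199, 4252, 2550]);
translate([3801, 199, 0]) cube([199, 4252, 2550]);


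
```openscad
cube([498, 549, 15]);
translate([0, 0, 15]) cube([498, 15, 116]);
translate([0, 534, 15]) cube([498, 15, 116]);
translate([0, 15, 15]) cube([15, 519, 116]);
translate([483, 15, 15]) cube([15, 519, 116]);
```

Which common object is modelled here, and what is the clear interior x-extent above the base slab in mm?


An open box. The internal width is 468 mm.

A 498×549 base slab with four walls standing on it — an open box. The base is 498 mm wide and the walls are 15 mm thick, so the internal width is 498 − 2 × 15 = 468 mm.


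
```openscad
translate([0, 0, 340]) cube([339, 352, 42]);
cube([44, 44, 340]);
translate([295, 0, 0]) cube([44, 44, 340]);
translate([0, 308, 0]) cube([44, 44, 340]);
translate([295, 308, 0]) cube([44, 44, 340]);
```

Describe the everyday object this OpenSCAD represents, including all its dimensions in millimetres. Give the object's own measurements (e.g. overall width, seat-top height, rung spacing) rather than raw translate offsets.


A simple wooden stool: a rectangular seat 339 mm (x) by 352 mm (y), 42 mm thick, top face at z = 382 mm, on four square legs, each 44×44 mm in cross-section. The legs rest on z = 0, each flush with a corner of the seat.


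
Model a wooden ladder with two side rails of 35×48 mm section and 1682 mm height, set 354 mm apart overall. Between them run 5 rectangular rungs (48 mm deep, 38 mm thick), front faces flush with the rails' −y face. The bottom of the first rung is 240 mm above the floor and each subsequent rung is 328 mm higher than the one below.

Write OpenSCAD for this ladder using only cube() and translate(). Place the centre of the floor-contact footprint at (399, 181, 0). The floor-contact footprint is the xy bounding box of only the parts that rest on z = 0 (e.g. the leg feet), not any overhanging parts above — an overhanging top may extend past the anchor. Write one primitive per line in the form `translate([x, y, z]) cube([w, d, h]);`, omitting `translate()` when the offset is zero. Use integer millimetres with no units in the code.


translate([222, 157, 0]) cube([35, 48, 1682]);
translate([541, 157, 0]) cube([35, 48, 1682]);
translate([257, 157, 240]) cube([284, 48, 38]);
translate([257, 157, 568]) cube([284, 48, 38]);
translate([257, 157, 896]) cube([284, 48, 38]);
translate([257, 157, 1224]) cube([284, 48, 38]);
translate([257, 157, 1552]) cube([284, 48, 38]);


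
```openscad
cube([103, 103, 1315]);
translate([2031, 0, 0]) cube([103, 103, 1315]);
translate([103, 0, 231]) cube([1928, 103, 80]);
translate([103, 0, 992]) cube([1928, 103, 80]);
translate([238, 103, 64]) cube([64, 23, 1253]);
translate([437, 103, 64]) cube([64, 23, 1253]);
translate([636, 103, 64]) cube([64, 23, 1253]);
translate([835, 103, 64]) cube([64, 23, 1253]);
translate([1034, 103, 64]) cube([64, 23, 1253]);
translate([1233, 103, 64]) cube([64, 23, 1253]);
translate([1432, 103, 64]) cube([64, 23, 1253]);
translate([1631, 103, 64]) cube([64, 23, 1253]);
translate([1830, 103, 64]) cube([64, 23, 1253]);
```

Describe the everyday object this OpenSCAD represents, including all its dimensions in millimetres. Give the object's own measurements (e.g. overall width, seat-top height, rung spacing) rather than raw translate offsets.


A fence section. Two 103×103 mm posts, 1315 mm tall, stand on the floor with a clear span of 1928 mm between their inner faces. Two horizontal rails of 103×80 mm section span the gap between the posts with their undersides at z = 231 mm and z = 992 mm, flush with the posts' −y face. 9 pickets, each 64 mm wide, 23 mm thick and 1253 mm tall, are fixed to the +y face of the rails with their bottoms at z = 64 mm, spaced across the span with a 135 mm gap after the −x post and between neighbouring pickets, with 137 mm left before the +x post.


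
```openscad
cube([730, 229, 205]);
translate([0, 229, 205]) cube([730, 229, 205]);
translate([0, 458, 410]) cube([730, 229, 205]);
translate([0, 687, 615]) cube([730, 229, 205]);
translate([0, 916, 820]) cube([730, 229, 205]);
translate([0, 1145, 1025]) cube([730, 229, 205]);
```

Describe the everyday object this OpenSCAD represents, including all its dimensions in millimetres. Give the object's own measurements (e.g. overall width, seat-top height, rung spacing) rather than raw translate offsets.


A straight staircase of 6 solid steps. Each step is 730 mm wide (x), 229 mm deep (y, the going) and 205 mm tall (the rise). The first step rests on the floor; each subsequent step sits one going further in +y and one rise higher in +z, directly behind and above the previous step with no overlap.


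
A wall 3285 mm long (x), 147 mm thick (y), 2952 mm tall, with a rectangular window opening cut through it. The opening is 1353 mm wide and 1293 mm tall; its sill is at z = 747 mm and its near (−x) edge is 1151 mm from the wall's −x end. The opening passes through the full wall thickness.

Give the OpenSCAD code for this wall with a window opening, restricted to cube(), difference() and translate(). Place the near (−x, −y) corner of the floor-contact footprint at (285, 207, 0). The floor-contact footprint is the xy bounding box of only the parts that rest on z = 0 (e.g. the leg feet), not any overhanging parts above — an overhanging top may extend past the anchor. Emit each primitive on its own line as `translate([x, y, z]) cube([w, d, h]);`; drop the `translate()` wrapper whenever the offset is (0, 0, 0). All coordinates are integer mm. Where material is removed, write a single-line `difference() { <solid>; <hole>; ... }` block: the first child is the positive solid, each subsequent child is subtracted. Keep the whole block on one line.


difference() { translate([285, 207, 0]) cube([3285, 147, 2952]); translate([1436, 207, 747]) cube([1353, 147, 1293]); }


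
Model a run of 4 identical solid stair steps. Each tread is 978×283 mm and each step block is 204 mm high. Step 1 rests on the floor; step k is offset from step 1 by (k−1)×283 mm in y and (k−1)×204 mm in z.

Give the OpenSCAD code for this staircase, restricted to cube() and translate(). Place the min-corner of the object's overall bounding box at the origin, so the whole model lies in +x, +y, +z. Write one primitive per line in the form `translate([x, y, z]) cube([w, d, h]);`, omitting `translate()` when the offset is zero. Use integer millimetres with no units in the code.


cube([978, 283, 204]);
translate([0, 283, 204]) cube([978, 283, 204]);
translate([0, 566, 408]) cube([978, 283, 204]);
translate([0, 849, 612]) cube([978, 283, 204]);


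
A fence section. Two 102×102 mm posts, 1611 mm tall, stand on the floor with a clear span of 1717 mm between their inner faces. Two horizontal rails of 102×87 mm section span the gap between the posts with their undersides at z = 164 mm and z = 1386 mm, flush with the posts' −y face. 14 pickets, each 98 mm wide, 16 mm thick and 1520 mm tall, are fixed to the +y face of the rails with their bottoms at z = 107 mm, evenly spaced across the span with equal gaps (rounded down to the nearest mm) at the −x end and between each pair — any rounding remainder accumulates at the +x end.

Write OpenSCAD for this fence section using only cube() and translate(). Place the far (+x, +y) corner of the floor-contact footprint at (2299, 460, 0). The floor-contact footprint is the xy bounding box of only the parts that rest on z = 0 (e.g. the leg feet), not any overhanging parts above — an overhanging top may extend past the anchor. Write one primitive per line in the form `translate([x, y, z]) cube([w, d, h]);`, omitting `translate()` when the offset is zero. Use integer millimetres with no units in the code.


translate([378, 358, 0]) cube([102, 102, 1611]);
translate([2197, 358, 0]) cube([102, 102, 1611]);
translate([480, 358, 164]) cube([1717, 102, 87]);
translate([480, 358, 1386]) cube([1717, 102, 87]);
translate([503, 460, 107]) cube([98, 16, 1520]);
translate([624, 460, 107]) cube([98, 16, 1520]);
translate([745, 460, 107]) cube([98, 16, 1520]);
translate([866, 460, 107]) cube([98, 16, 1520]);
translate([987, 460, 107]) cube([98, 16, 1520]);
translate([1108, 460, 107]) cube([98, 16, 1520]);
translate([1229, 460, 107]) cube([98, 16, 1520]);
translate([1350, 460, 107]) cube([98, 16, 1520]);
translate([1471, 460, 107]) cube([98, 16, 1520]);
translate([1592, 460, 107]) cube([98, 16, 1520]);
translate([1713, 460, 107]) cube([98, 16, 1520]);
translate([1834, 460, 107]) cube([98, 16, 1520]);
translate([1955, 460, 107]) cube([98, 16, 1520]);
translate([2076, 460, 107]) cube([98, 16, 1520]);


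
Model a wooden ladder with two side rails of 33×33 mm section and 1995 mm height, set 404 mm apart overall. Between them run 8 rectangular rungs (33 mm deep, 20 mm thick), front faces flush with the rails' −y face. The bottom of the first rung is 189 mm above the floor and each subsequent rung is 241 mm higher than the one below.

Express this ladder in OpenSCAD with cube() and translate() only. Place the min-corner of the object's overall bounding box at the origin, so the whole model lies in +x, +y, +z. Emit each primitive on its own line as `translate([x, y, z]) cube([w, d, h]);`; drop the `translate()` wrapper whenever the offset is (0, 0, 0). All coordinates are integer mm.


cube([33, 33, 1995]);
translate([371, 0, 0]) cube([33, 33, 1995]);
translate([33, 0, 189]) cube([338, 33, 20]);
translate([33, 0, 430]) cube([338, 33, 20]);
translate([33, 0, 671]) cube([338, 33, 20]);
translate([33, 0, 912]) cube([338, 33, 20]);
translate([33, 0, 1153]) cube([338, 33, 20]);
translate([33, 0, 1394]) cube([338, 33, 20]);
translate([33, 0, 1635]) cube([338, 33, 20]);
translate([33, 0, 1876]) cube([338, 33, 20]);


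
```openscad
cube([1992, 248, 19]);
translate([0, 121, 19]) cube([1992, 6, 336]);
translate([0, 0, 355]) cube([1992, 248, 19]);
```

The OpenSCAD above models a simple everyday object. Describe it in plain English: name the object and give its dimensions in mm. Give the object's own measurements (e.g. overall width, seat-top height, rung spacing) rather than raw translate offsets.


An I-beam lying along x, 1992 mm long. Overall section height 374 mm. Two flanges 248 mm wide (y) and 19 mm thick, one on the floor and one at the top; a web 6 mm thick runs between them, centred on the flange width.


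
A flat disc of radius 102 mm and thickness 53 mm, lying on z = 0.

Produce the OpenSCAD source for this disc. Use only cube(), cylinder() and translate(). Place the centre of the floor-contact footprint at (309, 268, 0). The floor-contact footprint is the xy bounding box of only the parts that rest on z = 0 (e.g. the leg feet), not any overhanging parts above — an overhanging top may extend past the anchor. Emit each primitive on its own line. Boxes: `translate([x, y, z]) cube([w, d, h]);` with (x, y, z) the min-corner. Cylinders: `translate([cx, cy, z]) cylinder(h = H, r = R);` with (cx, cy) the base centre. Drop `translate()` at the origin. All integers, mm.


translate([309, 268, 0]) cylinder(h = 53, r = 102);


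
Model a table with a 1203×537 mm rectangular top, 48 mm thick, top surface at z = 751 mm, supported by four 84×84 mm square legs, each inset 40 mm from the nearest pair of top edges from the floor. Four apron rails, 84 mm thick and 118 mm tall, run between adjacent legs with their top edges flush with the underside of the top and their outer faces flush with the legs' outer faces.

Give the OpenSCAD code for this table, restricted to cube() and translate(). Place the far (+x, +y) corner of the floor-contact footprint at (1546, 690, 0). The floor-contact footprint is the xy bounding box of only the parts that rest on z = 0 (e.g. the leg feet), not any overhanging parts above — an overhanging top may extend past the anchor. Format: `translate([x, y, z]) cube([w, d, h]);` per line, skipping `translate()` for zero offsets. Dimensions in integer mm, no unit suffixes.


translate([383, 193, 703]) cube([1203, 537, 48]);
translate([423, 233, 0]) cube([84, 84, 703]);
translate([1462, 233, 0]) cube([84, 84, 703]);
translate([423, 606, 0]) cube([84, 84, 703]);
translate([1462, 606, 0]) cube([84, 84, 703]);
translate([507, 233, 585]) cube([955, 84, 118]);
translate([507, 606, 585]) cube([955, 84, 118]);
translate([423, 317, 585]) cube([84, 289, 118]);
translate([1462, 317, 585]) cube([84, 289, 118]);


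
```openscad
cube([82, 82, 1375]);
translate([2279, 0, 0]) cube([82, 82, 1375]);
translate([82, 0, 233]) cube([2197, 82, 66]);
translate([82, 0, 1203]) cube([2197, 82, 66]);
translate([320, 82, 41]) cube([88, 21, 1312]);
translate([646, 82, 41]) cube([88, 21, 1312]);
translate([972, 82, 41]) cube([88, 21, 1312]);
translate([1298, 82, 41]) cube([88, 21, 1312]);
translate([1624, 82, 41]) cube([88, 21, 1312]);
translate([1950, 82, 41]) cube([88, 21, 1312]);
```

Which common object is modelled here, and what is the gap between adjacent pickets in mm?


A fence section. The picket gap is 238 mm.

Two posts, two rails, 6 pickets — a fence section. Span 2197 mm holds 6 pickets of 88 mm with 7 equal gaps: ⌊(2197 − 6·88) / 7⌋ = 238 mm.


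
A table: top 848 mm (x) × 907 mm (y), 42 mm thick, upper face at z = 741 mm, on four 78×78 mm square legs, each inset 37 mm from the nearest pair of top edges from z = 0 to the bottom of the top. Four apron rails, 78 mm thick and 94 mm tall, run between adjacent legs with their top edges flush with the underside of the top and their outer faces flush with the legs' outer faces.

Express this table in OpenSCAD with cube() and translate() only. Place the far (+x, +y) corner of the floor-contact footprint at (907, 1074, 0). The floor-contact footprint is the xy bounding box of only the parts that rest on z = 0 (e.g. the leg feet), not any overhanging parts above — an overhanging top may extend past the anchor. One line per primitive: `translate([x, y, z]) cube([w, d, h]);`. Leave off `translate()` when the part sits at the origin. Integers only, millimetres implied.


translate([96, 204, 699]) cube([848, 907, 42]);
translate([133, 241, 0]) cube([78, 78, 699]);
translate([829, 241, 0]) cube([78, 78, 699]);
translate([133, 996, 0]) cube([78, 78, 699]);
translate([829, 996, 0]) cube([78, 78, 699]);
translate([211, 241, 605]) cube([618, 78, 94]);
translate([211, 996, 605]) cube([618, 78, 94]);
translate([133, 319, 605]) cube([78, 677, 94]);
translate([829, 319, 605]) cube([78, 677, 94]);


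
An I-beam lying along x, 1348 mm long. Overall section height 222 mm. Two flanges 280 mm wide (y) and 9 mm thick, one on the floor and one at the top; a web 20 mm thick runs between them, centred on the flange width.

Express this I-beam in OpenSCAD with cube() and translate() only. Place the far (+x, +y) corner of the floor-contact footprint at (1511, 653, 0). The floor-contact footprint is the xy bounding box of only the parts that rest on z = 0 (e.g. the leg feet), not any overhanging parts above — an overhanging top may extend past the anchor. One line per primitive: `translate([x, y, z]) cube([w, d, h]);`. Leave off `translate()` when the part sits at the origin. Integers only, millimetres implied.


translate([163, 373, 0]) cube([1348, 280, 9]);
translate([163, 503, 9]) cube([1348, 20, 204]);
translate([163, 373, 213]) cube([1348, 280, 9]);


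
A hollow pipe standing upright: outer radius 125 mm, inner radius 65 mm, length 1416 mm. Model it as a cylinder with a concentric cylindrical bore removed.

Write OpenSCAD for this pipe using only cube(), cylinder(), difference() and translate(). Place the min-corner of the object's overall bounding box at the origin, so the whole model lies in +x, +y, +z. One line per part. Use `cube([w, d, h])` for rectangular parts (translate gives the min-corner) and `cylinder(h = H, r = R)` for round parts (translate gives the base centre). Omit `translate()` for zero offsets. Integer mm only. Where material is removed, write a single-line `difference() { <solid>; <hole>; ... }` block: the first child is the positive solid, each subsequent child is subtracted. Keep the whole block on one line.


difference() { translate([125, 125, 0]) cylinder(h = 1416, r = 125); translate([125, 125, 0]) cylinder(h = 1416, r = 65); }


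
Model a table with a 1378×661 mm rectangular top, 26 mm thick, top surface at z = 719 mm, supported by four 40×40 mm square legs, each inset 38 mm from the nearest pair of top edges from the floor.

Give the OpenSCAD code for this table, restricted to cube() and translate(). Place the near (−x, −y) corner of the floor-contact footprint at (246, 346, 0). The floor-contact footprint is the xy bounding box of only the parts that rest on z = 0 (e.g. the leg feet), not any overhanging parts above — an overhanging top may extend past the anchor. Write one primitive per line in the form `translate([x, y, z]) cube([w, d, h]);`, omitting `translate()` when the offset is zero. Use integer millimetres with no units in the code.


// leg_h = 719 - 26 = 693
translate([208, 308, 693]) cube([1378, 661, 26]);
translate([246, 346, 0]) cube([40, 40, 693]);
translate([1508, 346, 0]) cube([40, 40, 693]);
translate([246, 891, 0]) cube([40, 40, 693]);
translate([1508, 891, 0]) cube([40, 40, 693]);


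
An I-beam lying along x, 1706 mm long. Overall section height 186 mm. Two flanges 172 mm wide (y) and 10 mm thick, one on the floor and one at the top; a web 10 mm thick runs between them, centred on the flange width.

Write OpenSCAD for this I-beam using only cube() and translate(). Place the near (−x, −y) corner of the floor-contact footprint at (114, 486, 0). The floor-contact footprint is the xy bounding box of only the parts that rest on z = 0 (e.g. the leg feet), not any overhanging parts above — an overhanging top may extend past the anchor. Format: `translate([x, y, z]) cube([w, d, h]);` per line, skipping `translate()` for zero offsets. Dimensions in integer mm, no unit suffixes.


translate([114, 486, 0]) cube([1706, 172, 10]);
translate([114, 567, 10]) cube([1706, 10, 166]);
translate([114, 486, 176]) cube([1706, 172, 10]);


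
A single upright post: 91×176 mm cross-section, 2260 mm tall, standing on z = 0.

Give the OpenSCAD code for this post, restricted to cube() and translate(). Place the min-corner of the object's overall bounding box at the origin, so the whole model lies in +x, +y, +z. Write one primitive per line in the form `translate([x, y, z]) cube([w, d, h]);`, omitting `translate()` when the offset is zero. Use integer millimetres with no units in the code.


cube([91, 176, 2260]);


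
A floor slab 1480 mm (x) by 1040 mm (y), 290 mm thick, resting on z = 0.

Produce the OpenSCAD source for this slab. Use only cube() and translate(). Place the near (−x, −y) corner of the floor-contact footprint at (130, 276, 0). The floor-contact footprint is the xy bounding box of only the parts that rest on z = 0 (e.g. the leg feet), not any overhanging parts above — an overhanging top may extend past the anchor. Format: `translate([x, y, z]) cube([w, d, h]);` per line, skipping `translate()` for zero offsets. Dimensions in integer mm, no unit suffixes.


translate([130, 276, 0]) cube([1480, 1040, 290]);


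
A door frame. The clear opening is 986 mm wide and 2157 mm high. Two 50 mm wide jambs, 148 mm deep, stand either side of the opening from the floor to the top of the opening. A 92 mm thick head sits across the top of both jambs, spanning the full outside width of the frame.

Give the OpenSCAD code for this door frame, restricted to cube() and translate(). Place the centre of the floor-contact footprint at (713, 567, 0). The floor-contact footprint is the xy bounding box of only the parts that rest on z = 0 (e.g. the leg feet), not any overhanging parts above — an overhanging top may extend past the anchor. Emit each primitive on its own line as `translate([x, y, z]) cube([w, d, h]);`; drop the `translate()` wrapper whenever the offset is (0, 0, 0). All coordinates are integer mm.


translate([170, 493, 0]) cube([50, 148, 2157]);
translate([1206, 493, 0]) cube([50, 148, 2157]);
translate([170, 493, 2157]) cube([1086, 148, 92]);


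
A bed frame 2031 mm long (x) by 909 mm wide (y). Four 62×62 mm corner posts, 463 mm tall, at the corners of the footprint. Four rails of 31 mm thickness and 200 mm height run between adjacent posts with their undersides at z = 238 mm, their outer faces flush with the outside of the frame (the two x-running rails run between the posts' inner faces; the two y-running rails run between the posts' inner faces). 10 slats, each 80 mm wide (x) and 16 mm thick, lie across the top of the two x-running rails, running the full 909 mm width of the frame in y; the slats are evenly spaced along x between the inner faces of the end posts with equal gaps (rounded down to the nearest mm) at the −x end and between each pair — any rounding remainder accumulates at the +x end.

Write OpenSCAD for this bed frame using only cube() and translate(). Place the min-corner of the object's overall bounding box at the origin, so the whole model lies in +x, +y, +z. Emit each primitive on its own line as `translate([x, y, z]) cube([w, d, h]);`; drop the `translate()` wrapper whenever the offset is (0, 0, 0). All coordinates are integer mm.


cube([62, 62, 463]);
translate([0, 847, 0]) cube([62, 62, 463]);
translate([1969, 0, 0]) cube([62, 62, 463]);
translate([1969, 847, 0]) cube([62, 62, 463]);
translate([62, 0, 238]) cube([1907, 31, 200]);
translate([62, 878, 238]) cube([1907, 31, 200]);
translate([0, 62, 238]) cube([31, 785, 200]);
translate([2000, 62, 238]) cube([31, 785, 200]);
translate([162, 0, 438]) cube([80, 909, 16]);
translate([342, 0, 438]) cube([80, 909, 16]);
translate([522, 0, 438]) cube([80, 909, 16]);
translate([702, 0, 438]) cube([80, 909, 16]);
translate([882, 0, 438]) cube([80, 909, 16]);
translate([1062, 0, 438]) cube([80, 909, 16]);
translate([1242, 0, 438]) cube([80, 909, 16]);
translate([1422, 0, 438]) cube([80, 909, 16]);
translate([1602, 0, 438]) cube([80, 909, 16]);
translate([1782, 0, 438]) cube([80, 909, 16]);


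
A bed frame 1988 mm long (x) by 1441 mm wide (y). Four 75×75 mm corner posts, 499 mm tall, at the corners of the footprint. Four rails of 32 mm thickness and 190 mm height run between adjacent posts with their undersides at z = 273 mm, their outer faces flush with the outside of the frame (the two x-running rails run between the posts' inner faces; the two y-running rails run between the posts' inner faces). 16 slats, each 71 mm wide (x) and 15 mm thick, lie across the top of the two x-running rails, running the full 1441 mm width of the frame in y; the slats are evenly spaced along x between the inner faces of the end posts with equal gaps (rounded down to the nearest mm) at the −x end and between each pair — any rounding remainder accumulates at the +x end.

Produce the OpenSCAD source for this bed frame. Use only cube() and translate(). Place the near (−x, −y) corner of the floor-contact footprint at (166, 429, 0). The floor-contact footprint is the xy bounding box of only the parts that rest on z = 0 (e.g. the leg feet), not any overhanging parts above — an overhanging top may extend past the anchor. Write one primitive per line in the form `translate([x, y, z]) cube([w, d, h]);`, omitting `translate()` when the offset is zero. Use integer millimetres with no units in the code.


// slat z = rail_z + rail_h = 273 + 190 = 463
// slat gap = ⌊(1838 − 16·71) / 17⌋ = 41
translate([166, 429, 0]) cube([75, 75, 499]);
translate([166, 1795, 0]) cube([75, 75, 499]);
translate([2079, 429, 0]) cube([75, 75, 499]);
translate([2079, 1795, 0]) cube([75, 75, 499]);
translate([241, 429, 273]) cube([1838, 32, 190]);
translate([241, 1838, 273]) cube([1838, 32, 190]);
translate([166, 504, 273]) cube([32, 1291, 190]);
translate([2122, 504, 273]) cube([32, 1291, 190]);
translate([282, 429, 463]) cube([71, 1441, 15]);
translate([394, 429, 463]) cube([71, 1441, 15]);
translate([506, 429, 463]) cube([71, 1441, 15]);
translate([618, 429, 463]) cube([71, 1441, 15]);
translate([730, 429, 463]) cube([71, 1441, 15]);
translate([842, 429, 463]) cube([71, 1441, 15]);
translate([954, 429, 463]) cube([71, 1441, 15]);
translate([1066, 429, 463]) cube([71, 1441, 15]);
translate([1178, 429, 463]) cube([71, 1441, 15]);
translate([1290, 429, 463]) cube([71, 1441, 15]);
translate([1402, 429, 463]) cube([71, 1441, 15]);
translate([1514, 429, 463]) cube([71, 1441, 15]);
translate([1626, 429, 463]) cube([71, 1441, 15]);
translate([1738, 429, 463]) cube([71, 1441, 15]);
translate([1850, 429, 463]) cube([71, 1441, 15]);
translate([1962, 429, 463]) cube([71, 1441, 15]);


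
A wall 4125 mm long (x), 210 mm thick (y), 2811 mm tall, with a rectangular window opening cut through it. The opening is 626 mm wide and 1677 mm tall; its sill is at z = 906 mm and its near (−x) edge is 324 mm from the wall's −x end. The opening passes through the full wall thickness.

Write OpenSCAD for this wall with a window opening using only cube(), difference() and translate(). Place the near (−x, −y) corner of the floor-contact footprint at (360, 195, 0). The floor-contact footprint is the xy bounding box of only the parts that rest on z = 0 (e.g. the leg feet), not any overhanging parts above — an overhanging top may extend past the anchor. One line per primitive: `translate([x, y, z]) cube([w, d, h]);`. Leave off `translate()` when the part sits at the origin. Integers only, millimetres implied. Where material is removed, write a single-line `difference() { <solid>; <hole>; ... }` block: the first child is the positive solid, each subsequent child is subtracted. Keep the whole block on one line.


difference() { translate([360, 195, 0]) cube([4125, 210, 2811]); translate([684, 195, 906]) cube([626, 210, 1677]); }


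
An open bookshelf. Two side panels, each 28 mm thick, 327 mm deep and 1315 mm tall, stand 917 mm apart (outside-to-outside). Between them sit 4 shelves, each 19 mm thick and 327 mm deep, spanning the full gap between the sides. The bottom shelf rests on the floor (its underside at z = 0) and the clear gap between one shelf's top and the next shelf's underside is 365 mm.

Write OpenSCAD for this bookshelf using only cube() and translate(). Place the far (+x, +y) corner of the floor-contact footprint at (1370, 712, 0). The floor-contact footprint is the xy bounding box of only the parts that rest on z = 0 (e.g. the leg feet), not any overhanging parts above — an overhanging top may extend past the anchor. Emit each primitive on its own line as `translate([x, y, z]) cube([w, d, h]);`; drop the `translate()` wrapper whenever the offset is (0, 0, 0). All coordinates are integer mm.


translate([453, 385, 0]) cube([28, 327, 1315]);
translate([1342, 385, 0]) cube([28, 327, 1315]);
translate([481, 385, 0]) cube([861, 327, 19]);
translate([481, 385, 384]) cube([861, 327, 19]);
translate([481, 385, 768]) cube([861, 327, 19]);
translate([481, 385, 1152]) cube([861, 327, 19]);


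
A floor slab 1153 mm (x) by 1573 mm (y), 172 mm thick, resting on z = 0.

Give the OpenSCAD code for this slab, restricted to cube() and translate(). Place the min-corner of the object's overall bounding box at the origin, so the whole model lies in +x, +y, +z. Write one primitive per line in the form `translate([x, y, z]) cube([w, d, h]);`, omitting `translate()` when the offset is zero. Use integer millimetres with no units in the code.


cube([1153, 1573, 172]);


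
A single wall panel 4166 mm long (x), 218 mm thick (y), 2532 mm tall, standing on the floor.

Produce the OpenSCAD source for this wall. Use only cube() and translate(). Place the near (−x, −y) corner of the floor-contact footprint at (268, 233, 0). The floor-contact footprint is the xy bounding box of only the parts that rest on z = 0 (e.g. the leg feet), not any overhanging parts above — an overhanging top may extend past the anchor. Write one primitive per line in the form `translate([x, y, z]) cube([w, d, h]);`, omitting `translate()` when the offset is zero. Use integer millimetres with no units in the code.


translate([268, 233, 0]) cube([4166, 218, 2532]);


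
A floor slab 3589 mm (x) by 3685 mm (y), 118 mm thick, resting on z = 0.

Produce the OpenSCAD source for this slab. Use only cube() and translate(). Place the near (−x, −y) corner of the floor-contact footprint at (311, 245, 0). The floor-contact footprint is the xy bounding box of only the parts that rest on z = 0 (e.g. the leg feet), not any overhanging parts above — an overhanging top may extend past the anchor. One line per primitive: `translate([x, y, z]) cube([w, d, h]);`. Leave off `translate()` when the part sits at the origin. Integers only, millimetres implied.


translate([311, 245, 0]) cube([3589, 3685, 118]);


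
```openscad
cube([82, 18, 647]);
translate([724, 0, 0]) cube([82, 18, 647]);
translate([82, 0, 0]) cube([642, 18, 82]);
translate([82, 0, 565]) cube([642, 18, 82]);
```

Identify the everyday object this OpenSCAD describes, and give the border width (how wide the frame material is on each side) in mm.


A picture frame. The border width is 82 mm.

Four thin pieces enclosing a rectangular opening — a picture frame. The two full-height stiles are 647 mm tall; the top rail sits at z = 565 and is 82 mm tall, so the border above the opening is 647 − 565 = 82 mm, matching the stile x-width.


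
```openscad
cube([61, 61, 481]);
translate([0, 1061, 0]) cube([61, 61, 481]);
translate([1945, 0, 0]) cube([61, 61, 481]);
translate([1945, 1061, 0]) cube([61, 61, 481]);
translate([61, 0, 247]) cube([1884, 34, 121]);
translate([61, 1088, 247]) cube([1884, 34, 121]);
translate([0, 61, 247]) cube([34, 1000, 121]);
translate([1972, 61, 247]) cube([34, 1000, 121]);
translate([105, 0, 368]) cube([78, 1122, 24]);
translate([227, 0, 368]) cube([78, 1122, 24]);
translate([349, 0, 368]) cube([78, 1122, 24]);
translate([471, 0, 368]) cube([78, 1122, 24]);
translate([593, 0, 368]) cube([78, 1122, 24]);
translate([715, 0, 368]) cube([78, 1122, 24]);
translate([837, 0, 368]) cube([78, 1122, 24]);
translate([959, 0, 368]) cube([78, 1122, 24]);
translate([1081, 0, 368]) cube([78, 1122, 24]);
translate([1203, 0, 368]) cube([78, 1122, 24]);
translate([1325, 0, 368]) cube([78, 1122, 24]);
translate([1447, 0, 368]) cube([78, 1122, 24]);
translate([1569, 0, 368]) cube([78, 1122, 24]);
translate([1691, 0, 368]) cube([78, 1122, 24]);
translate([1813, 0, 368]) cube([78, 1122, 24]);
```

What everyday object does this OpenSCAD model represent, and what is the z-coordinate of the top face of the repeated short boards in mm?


A bed frame. The slat-top height is 392 mm.

Four posts, four rails, and a row of slats — a bed frame. Slats sit on the rails at z = 247 + 121 = 368; with slat thickness 24, the top is 392 mm.


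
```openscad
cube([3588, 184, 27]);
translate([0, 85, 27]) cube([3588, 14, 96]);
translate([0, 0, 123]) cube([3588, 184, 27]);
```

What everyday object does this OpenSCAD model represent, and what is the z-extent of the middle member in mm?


An I-beam. The web height is 96 mm.

Two wide flanges with a thin centred web — an I-beam. Overall 150 mm minus two 27 mm flanges gives a web of 150 − 2·27 = 96 mm.


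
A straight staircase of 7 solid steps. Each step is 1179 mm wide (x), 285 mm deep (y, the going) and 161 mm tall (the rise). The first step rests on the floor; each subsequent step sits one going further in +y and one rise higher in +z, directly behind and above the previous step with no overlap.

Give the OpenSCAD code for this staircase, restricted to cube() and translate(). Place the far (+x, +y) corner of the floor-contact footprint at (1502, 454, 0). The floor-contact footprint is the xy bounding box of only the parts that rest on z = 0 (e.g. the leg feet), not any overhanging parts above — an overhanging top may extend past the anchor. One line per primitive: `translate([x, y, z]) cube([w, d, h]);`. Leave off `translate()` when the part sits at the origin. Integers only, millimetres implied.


translate([323, 169, 0]) cube([1179, 285, 161]);
translate([323, 454, 161]) cube([1179, 285, 161]);
translate([323, 739, 322]) cube([1179, 285, 161]);
translate([323, 1024, 483]) cube([1179, 285, 161]);
translate([323, 1309, 644]) cube([1179, 285, 161]);
translate([323, 1594, 805]) cube([1179, 285, 161]);
translate([323, 1879, 966]) cube([1179, 285, 161]);


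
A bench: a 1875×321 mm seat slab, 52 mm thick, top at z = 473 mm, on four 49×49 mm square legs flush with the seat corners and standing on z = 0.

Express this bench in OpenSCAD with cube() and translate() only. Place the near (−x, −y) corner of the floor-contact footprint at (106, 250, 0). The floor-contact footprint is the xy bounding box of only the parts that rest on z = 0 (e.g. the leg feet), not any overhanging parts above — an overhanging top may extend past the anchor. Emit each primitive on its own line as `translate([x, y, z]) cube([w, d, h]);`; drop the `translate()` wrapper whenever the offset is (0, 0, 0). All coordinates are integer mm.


translate([106, 250, 421]) cube([1875, 321, 52]);
translate([106, 250, 0]) cube([49, 49, 421]);
translate([106, 522, 0]) cube([49, 49, 421]);
translate([1932, 250, 0]) cube([49, 49, 421]);
translate([1932, 522, 0]) cube([49, 49, 421]);


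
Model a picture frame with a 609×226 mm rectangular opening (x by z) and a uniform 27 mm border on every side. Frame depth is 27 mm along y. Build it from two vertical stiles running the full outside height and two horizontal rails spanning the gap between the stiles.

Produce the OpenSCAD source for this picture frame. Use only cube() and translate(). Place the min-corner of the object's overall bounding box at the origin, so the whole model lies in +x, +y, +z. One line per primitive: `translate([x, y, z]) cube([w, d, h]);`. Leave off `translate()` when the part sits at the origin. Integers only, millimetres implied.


cube([27, 27, 280]);
translate([636, 0, 0]) cube([27, 27, 280]);
translate([27, 0, 0]) cube([609, 27, 27]);
translate([27, 0, 253]) cube([609, 27, 27]);


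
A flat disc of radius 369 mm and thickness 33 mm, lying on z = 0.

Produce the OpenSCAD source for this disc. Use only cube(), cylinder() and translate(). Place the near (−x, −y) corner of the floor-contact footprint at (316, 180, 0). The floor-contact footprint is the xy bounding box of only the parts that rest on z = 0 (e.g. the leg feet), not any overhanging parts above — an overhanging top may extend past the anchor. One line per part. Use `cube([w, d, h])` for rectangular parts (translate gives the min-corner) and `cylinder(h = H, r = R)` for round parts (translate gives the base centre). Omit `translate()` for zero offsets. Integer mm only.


translate([685, 549, 0]) cylinder(h = 33, r = 369);
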